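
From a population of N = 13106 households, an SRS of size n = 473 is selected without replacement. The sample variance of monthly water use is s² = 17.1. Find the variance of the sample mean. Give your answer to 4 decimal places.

0.0348

Under SRS without replacement, Var(ȳ) = (1 − f)·s²/n with f = n/N = 473/13106 = 0.03609034.
Var(ȳ) = (1 − 0.03609034)·17.1/473 = 0.96390966·0.03615222 = 0.034847474.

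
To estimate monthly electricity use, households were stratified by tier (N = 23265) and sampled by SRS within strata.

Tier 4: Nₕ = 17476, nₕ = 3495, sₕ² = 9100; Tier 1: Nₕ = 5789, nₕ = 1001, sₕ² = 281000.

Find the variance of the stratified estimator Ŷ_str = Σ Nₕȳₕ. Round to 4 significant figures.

Var(Ŷ_str) = Σₕ Nₕ²(1 − fₕ)sₕ²/nₕ.
Tier 4: 17476²·(1 − 3495/17476)·9100/3495 = 6.361719 × 10^8.
Tier 1: 5789²·(1 − 1001/5789)·281000/1001 = 7.7809018 × 10^9.
Sum = 8.4170737 × 10^9.

8.417 × 10^9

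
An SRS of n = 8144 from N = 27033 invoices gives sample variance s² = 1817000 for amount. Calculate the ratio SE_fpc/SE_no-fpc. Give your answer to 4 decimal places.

0.8359

f = n/N = 8144/27033 = 0.30126142.
SE_no-fpc = √(s²/n) = 14.936835; SE_fpc = √((1−f)s²/n) = 12.485788.
Ratio = √(1−f) = 0.83590584.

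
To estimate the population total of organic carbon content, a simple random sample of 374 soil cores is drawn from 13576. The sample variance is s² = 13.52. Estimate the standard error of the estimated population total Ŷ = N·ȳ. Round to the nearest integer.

2545

Var(Ŷ) = N²·Var(ȳ) = N²·(1 − n/N)·s²/n.
f = 374/13576 = 0.02754862; Var(ȳ) = 0.97245138·13.52/374 = 0.035153858.
Var(Ŷ) = 13576² · 0.035153858 = 6.4791294 × 10^6.
SE(Ŷ) = √(6.4791294 × 10^6) = 2545.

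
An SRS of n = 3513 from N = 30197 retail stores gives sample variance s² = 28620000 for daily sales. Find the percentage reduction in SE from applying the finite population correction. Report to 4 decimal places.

f = n/N = 3513/30197 = 0.11633606.
SE_no-fpc = √(s²/n) = 90.260085; SE_fpc = √((1−f)s²/n) = 84.84755.
Ratio = √(1−f) = 0.94003401. Reduction = 100·(1 − 0.94003401) = 5.9966%.

5.9966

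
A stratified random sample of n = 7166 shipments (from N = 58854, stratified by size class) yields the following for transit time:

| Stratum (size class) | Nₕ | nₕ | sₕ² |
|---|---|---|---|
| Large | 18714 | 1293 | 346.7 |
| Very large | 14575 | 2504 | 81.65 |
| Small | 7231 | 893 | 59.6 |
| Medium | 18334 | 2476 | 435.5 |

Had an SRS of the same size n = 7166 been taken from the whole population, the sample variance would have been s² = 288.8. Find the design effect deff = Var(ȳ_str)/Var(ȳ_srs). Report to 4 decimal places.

Var(ȳ_str) = Σ Wₕ²(1−fₕ)sₕ²/nₕ with Wₕ = Nₕ/58854:
  Large: (18714/58854)²·(1−1293/18714)·346.7/1293 = 0.025237309
  Very large: (14575/58854)²·(1−2504/14575)·81.65/2504 = 0.001656234
  Small: (7231/58854)²·(1−893/7231)·59.6/893 = 8.8306654 × 10^-4
  Medium: (18334/58854)²·(1−2476/18334)·435.5/2476 = 0.014763563
  → Var(ȳ_str) = 0.042540173.
Var(ȳ_srs) = (1 − 7166/58854)·288.8/7166 = 0.035394365.
deff = 0.042540173 / 0.035394365 = 1.2019.

1.2019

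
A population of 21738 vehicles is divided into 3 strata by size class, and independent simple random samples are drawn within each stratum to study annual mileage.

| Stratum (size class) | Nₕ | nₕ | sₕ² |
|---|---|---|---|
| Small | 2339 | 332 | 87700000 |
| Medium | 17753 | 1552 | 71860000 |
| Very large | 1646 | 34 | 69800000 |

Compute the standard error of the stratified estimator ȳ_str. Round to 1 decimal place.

205.8

Var(ȳ_str) = Σₕ Wₕ²(1 − fₕ)sₕ²/nₕ with Wₕ = Nₕ/N, N = 21738.
Small: Wₕ = 0.10759960; term = 0.10759960²·(1 − 0.14194100)·87700000/332 = 2624.2182.
Medium: Wₕ = 0.81668047; term = 0.81668047²·(1 − 0.08742184)·71860000/1552 = 28181.876.
Very large: Wₕ = 0.07571994; term = 0.07571994²·(1 − 0.02065614)·69800000/34 = 11527.422.
Sum = 42333.516.
SE = √(42333.516) = 205.8.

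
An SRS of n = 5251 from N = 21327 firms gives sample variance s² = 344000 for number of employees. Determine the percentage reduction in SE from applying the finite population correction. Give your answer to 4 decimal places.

13.1791

f = n/N = 5251/21327 = 0.24621372.
SE_no-fpc = √(s²/n) = 8.093907; SE_fpc = √((1−f)s²/n) = 7.0272002.
Ratio = √(1−f) = 0.86820866. Reduction = 100·(1 − 0.86820866) = 13.1791%.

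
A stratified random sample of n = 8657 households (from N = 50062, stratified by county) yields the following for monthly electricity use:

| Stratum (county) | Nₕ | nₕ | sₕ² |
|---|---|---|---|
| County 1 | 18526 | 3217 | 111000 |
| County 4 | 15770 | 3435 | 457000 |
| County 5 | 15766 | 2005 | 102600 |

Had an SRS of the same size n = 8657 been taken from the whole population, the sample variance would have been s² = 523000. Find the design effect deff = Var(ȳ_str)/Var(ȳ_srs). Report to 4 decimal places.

Var(ȳ_str) = Σ Wₕ²(1−fₕ)sₕ²/nₕ with Wₕ = Nₕ/50062:
  County 1: (18526/50062)²·(1−3217/18526)·111000/3217 = 3.9046671
  County 4: (15770/50062)²·(1−3435/15770)·457000/3435 = 10.32628
  County 5: (15766/50062)²·(1−2005/15766)·102600/2005 = 4.4298407
  → Var(ȳ_str) = 18.660788.
Var(ȳ_srs) = (1 − 8657/50062)·523000/8657 = 49.966493.
deff = 18.660788 / 49.966493 = 0.3735.

0.3735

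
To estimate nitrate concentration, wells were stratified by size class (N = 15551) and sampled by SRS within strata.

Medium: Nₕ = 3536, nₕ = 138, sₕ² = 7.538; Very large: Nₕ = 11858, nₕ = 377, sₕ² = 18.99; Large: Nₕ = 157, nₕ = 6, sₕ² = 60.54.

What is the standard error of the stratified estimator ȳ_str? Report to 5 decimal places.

Var(ȳ_str) = Σₕ Wₕ²(1 − fₕ)sₕ²/nₕ with Wₕ = Nₕ/N, N = 15551.
Medium: Wₕ = 0.22738088; term = 0.22738088²·(1 − 0.03902715)·7.538/138 = 0.0027139137.
Very large: Wₕ = 0.76252331; term = 0.76252331²·(1 − 0.03179288)·18.99/377 = 0.02835686.
Large: Wₕ = 0.01009581; term = 0.01009581²·(1 − 0.03821656)·60.54/6 = 9.8912487 × 10^-4.
Sum = 0.032059899.
SE = √(0.032059899) = 0.17905.

0.17905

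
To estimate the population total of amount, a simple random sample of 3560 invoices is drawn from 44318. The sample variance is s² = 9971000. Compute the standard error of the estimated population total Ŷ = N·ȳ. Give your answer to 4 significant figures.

Var(Ŷ) = N²·Var(ȳ) = N²·(1 − n/N)·s²/n.
f = 3560/44318 = 0.08032853; Var(ȳ) = 0.91967147·9971000/3560 = 2575.8551.
Var(Ŷ) = 44318² · 2575.8551 = 5.0591987 × 10^12.
SE(Ŷ) = √(5.0591987 × 10^12) = 2.249 × 10^6.

2.249 × 10^6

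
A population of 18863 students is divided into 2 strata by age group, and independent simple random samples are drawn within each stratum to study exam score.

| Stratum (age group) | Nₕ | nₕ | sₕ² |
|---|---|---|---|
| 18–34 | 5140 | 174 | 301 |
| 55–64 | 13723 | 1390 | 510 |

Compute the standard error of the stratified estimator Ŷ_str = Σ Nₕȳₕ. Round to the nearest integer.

10308

Var(Ŷ_str) = Σₕ Nₕ²(1 − fₕ)sₕ²/nₕ.
18–34: 5140²·(1 − 174/5140)·301/174 = 4.4155731 × 10^7.
55–64: 13723²·(1 − 1390/13723)·510/1390 = 6.2097365 × 10^7.
Sum = 1.062531 × 10^8.
SE = √(1.062531 × 10^8) = 10308.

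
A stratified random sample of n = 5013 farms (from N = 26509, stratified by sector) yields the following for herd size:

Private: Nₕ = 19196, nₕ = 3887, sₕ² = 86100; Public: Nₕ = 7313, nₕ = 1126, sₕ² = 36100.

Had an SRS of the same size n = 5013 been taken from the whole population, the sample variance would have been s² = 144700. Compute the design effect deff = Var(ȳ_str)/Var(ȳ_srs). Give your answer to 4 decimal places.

0.4839

Var(ȳ_str) = Σ Wₕ²(1−fₕ)sₕ²/nₕ with Wₕ = Nₕ/26509:
  Private: (19196/26509)²·(1−3887/19196)·86100/3887 = 9.2631668
  Public: (7313/26509)²·(1−1126/7313)·36100/1126 = 2.0642287
  → Var(ȳ_str) = 11.327396.
Var(ȳ_srs) = (1 − 5013/26509)·144700/5013 = 23.406428.
deff = 11.327396 / 23.406428 = 0.4839.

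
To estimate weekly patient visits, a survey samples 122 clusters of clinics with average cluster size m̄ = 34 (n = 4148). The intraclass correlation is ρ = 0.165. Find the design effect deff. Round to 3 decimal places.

6.445

deff = 1 + (34 − 1)·0.165 = 1 + 5.445 = 6.445.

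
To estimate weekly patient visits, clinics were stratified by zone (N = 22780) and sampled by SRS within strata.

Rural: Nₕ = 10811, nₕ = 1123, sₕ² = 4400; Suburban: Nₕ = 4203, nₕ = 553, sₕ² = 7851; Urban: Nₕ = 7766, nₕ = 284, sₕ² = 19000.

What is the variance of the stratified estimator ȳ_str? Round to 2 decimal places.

8.70

Var(ȳ_str) = Σₕ Wₕ²(1 − fₕ)sₕ²/nₕ with Wₕ = Nₕ/N, N = 22780.
Rural: Wₕ = 0.47458297; term = 0.47458297²·(1 − 0.10387568)·4400/1123 = 0.79079785.
Suburban: Wₕ = 0.18450395; term = 0.18450395²·(1 − 0.13157269)·7851/553 = 0.4197055.
Urban: Wₕ = 0.34091308; term = 0.34091308²·(1 − 0.03656966)·19000/284 = 7.4910537.
Sum = 8.7015571.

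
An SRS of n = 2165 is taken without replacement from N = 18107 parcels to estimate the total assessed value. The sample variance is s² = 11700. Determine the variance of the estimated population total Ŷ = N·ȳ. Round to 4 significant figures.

1.560 × 10^9

Var(Ŷ) = N²·Var(ȳ) = N²·(1 − n/N)·s²/n.
f = 2165/18107 = 0.11956702; Var(ȳ) = 0.88043298·11700/2165 = 4.7579981.
Var(Ŷ) = 18107² · 4.7579981 = 1.5599737 × 10^9.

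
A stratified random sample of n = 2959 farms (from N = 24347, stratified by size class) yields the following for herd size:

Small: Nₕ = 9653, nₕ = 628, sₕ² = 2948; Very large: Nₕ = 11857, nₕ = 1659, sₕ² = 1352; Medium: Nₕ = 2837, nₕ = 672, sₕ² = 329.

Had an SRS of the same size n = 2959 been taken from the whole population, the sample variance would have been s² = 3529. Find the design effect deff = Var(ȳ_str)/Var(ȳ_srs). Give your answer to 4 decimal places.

Var(ȳ_str) = Σ Wₕ²(1−fₕ)sₕ²/nₕ with Wₕ = Nₕ/24347:
  Small: (9653/24347)²·(1−628/9653)·2948/628 = 0.68990047
  Very large: (11857/24347)²·(1−1659/11857)·1352/1659 = 0.16623759
  Medium: (2837/24347)²·(1−672/2837)·329/672 = 0.0050728609
  → Var(ȳ_str) = 0.86121092.
Var(ȳ_srs) = (1 − 2959/24347)·3529/2959 = 1.0476867.
deff = 0.86121092 / 1.0476867 = 0.8220.

0.8220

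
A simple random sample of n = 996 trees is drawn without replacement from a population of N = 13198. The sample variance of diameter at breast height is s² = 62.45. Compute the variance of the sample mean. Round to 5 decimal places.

0.05797

Under SRS without replacement, Var(ȳ) = (1 − f)·s²/n with f = n/N = 996/13198 = 0.07546598.
Var(ȳ) = (1 − 0.07546598)·62.45/996 = 0.92453402·0.062700803 = 0.057969026.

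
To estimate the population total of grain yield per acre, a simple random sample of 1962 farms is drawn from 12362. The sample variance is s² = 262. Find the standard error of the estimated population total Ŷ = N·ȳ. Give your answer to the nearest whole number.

4143

Var(Ŷ) = N²·Var(ȳ) = N²·(1 − n/N)·s²/n.
f = 1962/12362 = 0.15871218; Var(ȳ) = 0.84128782·262/1962 = 0.11234323.
Var(Ŷ) = 12362² · 0.11234323 = 1.7168185 × 10^7.
SE(Ŷ) = √(1.7168185 × 10^7) = 4143.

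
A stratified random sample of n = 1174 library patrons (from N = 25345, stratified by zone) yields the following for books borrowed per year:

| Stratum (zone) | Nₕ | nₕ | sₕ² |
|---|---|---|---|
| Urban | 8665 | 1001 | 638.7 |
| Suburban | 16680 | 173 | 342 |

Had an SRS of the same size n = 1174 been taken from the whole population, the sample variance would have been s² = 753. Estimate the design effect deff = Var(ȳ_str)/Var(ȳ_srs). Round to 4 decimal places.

Var(ȳ_str) = Σ Wₕ²(1−fₕ)sₕ²/nₕ with Wₕ = Nₕ/25345:
  Urban: (8665/25345)²·(1−1001/8665)·638.7/1001 = 0.06596329
  Suburban: (16680/25345)²·(1−173/16680)·342/173 = 0.84734371
  → Var(ȳ_str) = 0.913307.
Var(ȳ_srs) = (1 − 1174/25345)·753/1174 = 0.61168693.
deff = 0.913307 / 0.61168693 = 1.4931.

1.4931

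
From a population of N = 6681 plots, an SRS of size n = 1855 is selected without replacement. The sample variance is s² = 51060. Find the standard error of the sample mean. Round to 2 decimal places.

4.46

Under SRS without replacement, Var(ȳ) = (1 − f)·s²/n with f = n/N = 1855/6681 = 0.27765305.
Var(ȳ) = (1 − 0.27765305)·51060/1855 = 0.72234695·27.525606 = 19.883038.
SE(ȳ) = √(19.883038) = 4.46.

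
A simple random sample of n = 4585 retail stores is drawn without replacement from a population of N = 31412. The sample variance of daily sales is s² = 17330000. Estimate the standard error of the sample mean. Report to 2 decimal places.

56.82

Under SRS without replacement, Var(ȳ) = (1 − f)·s²/n with f = n/N = 4585/31412 = 0.14596333.
Var(ȳ) = (1 − 0.14596333)·17330000/4585 = 0.85403667·3779.7165 = 3228.0165.
SE(ȳ) = √(3228.0165) = 56.82.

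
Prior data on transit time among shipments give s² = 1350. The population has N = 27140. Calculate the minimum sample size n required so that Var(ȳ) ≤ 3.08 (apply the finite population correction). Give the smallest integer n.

Without fpc, n₀ = s²/D = 1350/3.08 = 438.3117.
With fpc, (1 − n/N)·s²/n ≤ D requires n ≥ n₀/(1 + n₀/N) = 438.3117/(1 + 438.3117/27140) = 431.3455.
Rounding up, n = 432.

432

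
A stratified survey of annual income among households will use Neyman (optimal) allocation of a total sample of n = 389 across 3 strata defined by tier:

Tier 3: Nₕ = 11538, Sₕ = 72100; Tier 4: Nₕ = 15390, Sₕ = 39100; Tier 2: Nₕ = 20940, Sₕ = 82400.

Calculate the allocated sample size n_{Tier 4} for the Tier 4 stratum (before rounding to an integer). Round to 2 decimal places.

Neyman allocation: nₕ = n·NₕSₕ / Σⱼ NⱼSⱼ.
Σ NⱼSⱼ = 11538·72100 + 15390·39100 + 20940·82400 = 3.1590948 × 10^9.
n_{Tier 4} = 389·15390·39100 / (3.1590948 × 10^9) = 74.10.

74.10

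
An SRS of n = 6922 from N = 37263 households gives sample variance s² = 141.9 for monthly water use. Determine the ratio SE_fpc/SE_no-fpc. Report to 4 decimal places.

f = n/N = 6922/37263 = 0.18576067.
SE_no-fpc = √(s²/n) = 0.14317771; SE_fpc = √((1−f)s²/n) = 0.1291967.
Ratio = √(1−f) = 0.90235211.

0.9024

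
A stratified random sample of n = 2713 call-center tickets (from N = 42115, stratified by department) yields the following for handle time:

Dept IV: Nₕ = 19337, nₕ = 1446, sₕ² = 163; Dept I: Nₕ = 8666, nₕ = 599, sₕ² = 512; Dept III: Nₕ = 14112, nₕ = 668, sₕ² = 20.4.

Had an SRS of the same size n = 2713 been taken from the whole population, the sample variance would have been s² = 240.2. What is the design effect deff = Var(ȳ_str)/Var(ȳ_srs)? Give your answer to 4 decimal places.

0.7116

Var(ȳ_str) = Σ Wₕ²(1−fₕ)sₕ²/nₕ with Wₕ = Nₕ/42115:
  Dept IV: (19337/42115)²·(1−1446/19337)·163/1446 = 0.021987174
  Dept I: (8666/42115)²·(1−599/8666)·512/599 = 0.033689943
  Dept III: (14112/42115)²·(1−668/14112)·20.4/668 = 0.0032666091
  → Var(ȳ_str) = 0.058943726.
Var(ȳ_srs) = (1 − 2713/42115)·240.2/2713 = 0.082833244.
deff = 0.058943726 / 0.082833244 = 0.7116.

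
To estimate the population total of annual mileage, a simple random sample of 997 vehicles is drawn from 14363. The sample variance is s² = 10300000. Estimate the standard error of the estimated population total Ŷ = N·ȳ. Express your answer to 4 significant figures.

1.408 × 10^6

Var(Ŷ) = N²·Var(ȳ) = N²·(1 − n/N)·s²/n.
f = 997/14363 = 0.06941447; Var(ȳ) = 0.93058553·10300000/997 = 9613.8726.
Var(Ŷ) = 14363² · 9613.8726 = 1.9833012 × 10^12.
SE(Ŷ) = √(1.9833012 × 10^12) = 1.408 × 10^6.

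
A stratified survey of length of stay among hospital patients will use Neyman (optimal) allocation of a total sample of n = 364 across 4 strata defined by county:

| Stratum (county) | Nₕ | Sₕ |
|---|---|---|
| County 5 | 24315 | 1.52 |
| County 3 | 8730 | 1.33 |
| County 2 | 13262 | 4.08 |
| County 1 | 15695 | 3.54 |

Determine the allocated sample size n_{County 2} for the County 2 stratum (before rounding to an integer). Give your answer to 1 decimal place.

124.5

Neyman allocation: nₕ = n·NₕSₕ / Σⱼ NⱼSⱼ.
Σ NⱼSⱼ = 24315·1.52 + 8730·1.33 + 13262·4.08 + 15695·3.54 = 158238.96.
n_{County 2} = 364·13262·4.08 / 158238.96 = 124.5.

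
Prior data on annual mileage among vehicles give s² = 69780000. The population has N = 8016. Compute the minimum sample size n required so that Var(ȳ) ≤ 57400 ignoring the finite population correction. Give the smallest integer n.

Without fpc, n₀ = s²/D = 69780000/57400 = 1215.6794.
Rounding up, n = 1216.

1216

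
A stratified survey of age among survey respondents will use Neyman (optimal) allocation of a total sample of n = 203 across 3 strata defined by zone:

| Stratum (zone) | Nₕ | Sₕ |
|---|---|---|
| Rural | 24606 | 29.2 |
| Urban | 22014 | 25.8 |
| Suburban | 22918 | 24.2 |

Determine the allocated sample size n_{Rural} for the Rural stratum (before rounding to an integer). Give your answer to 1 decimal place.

79.2

Neyman allocation: nₕ = n·NₕSₕ / Σⱼ NⱼSⱼ.
Σ NⱼSⱼ = 24606·29.2 + 22014·25.8 + 22918·24.2 = 1.841072 × 10^6.
n_{Rural} = 203·24606·29.2 / (1.841072 × 10^6) = 79.2.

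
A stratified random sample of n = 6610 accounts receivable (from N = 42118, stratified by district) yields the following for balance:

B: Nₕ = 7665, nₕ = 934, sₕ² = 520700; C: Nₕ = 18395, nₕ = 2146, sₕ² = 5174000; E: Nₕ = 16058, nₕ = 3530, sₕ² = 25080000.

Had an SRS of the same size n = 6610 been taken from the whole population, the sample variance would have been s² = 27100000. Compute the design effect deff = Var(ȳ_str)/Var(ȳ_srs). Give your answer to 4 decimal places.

0.3553

Var(ȳ_str) = Σ Wₕ²(1−fₕ)sₕ²/nₕ with Wₕ = Nₕ/42118:
  B: (7665/42118)²·(1−934/7665)·520700/934 = 16.214254
  C: (18395/42118)²·(1−2146/18395)·5174000/2146 = 406.24465
  E: (16058/42118)²·(1−3530/16058)·25080000/3530 = 805.73187
  → Var(ȳ_str) = 1228.1908.
Var(ȳ_srs) = (1 − 6610/42118)·27100000/6610 = 3456.4184.
deff = 1228.1908 / 3456.4184 = 0.3553.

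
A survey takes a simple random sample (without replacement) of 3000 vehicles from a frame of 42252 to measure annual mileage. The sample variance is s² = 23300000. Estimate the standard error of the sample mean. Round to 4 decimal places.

Under SRS without replacement, Var(ȳ) = (1 − f)·s²/n with f = n/N = 3000/42252 = 0.07100256.
Var(ȳ) = (1 − 0.07100256)·23300000/3000 = 0.92899744·7766.6667 = 7215.2135.
SE(ȳ) = √(7215.2135) = 84.9424.

84.9424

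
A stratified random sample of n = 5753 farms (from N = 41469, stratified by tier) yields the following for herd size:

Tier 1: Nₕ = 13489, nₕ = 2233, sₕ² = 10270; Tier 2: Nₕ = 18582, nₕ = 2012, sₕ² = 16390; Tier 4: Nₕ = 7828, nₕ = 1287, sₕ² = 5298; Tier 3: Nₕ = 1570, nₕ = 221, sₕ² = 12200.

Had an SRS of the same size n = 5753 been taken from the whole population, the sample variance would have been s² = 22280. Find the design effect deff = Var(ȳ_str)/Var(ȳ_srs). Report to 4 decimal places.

0.6162

Var(ȳ_str) = Σ Wₕ²(1−fₕ)sₕ²/nₕ with Wₕ = Nₕ/41469:
  Tier 1: (13489/41469)²·(1−2233/13489)·10270/2233 = 0.40606769
  Tier 2: (18582/41469)²·(1−2012/18582)·16390/2012 = 1.4585416
  Tier 4: (7828/41469)²·(1−1287/7828)·5298/1287 = 0.12256917
  Tier 3: (1570/41469)²·(1−221/1570)·12200/221 = 0.067987964
  → Var(ȳ_str) = 2.0551664.
Var(ȳ_srs) = (1 − 5753/41469)·22280/5753 = 3.3354932.
deff = 2.0551664 / 3.3354932 = 0.6162.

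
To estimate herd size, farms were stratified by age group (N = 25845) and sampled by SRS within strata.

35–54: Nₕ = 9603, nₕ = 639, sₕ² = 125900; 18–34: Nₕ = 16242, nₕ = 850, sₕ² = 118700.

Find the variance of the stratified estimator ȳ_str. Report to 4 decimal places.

Var(ȳ_str) = Σₕ Wₕ²(1 − fₕ)sₕ²/nₕ with Wₕ = Nₕ/N, N = 25845.
35–54: Wₕ = 0.37156123; term = 0.37156123²·(1 − 0.06654171)·125900/639 = 25.391045.
18–34: Wₕ = 0.62843877; term = 0.62843877²·(1 − 0.05233346)·118700/850 = 52.26528.
Sum = 77.656325.

77.6563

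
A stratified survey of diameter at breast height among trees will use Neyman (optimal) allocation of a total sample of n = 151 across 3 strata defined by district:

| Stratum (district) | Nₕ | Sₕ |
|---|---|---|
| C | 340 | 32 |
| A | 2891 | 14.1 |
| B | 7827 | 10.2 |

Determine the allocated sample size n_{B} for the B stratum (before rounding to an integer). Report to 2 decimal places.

Neyman allocation: nₕ = n·NₕSₕ / Σⱼ NⱼSⱼ.
Σ NⱼSⱼ = 340·32 + 2891·14.1 + 7827·10.2 = 131478.5.
n_{B} = 151·7827·10.2 / 131478.5 = 91.69.

91.69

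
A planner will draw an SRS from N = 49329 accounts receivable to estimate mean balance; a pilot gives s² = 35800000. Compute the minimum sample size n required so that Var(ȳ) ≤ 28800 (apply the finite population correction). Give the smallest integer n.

Without fpc, n₀ = s²/D = 35800000/28800 = 1243.0556.
With fpc, (1 − n/N)·s²/n ≤ D requires n ≥ n₀/(1 + n₀/N) = 1243.0556/(1 + 1243.0556/49329) = 1212.5014.
Rounding up, n = 1213.

1213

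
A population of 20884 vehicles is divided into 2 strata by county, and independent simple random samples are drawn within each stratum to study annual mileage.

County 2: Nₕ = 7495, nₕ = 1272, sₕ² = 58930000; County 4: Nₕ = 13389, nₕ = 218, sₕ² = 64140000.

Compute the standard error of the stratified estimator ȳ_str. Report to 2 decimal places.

Var(ȳ_str) = Σₕ Wₕ²(1 − fₕ)sₕ²/nₕ with Wₕ = Nₕ/N, N = 20884.
County 2: Wₕ = 0.35888719; term = 0.35888719²·(1 − 0.16971314)·58930000/1272 = 4954.4266.
County 4: Wₕ = 0.64111281; term = 0.64111281²·(1 − 0.01628202)·64140000/218 = 118963.02.
Sum = 123917.45.
SE = √(123917.45) = 352.02.

352.02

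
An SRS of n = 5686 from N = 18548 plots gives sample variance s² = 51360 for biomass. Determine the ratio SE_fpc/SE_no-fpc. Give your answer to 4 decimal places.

f = n/N = 5686/18548 = 0.30655596.
SE_no-fpc = √(s²/n) = 3.005447; SE_fpc = √((1−f)s²/n) = 2.5027345.
Ratio = √(1−f) = 0.83273287.

0.8327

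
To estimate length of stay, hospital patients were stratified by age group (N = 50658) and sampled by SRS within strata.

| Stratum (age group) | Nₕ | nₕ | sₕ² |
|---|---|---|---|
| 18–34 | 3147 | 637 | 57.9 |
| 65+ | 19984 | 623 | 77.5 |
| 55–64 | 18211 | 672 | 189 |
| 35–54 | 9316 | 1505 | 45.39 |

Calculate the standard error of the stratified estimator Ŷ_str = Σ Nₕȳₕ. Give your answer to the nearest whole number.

Var(Ŷ_str) = Σₕ Nₕ²(1 − fₕ)sₕ²/nₕ.
18–34: 3147²·(1 − 637/3147)·57.9/637 = 717975.45.
65+: 19984²·(1 − 623/19984)·77.5/623 = 4.8130887 × 10^7.
55–64: 18211²·(1 − 672/18211)·189/672 = 8.9832018 × 10^7.
35–54: 9316²·(1 − 1505/9316)·45.39/1505 = 2.1946224 × 10^6.
Sum = 1.408755 × 10^8.
SE = √(1.408755 × 10^8) = 11869.

11869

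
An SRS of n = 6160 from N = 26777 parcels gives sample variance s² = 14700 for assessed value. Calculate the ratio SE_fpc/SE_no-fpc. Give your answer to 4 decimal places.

f = n/N = 6160/26777 = 0.23004818.
SE_no-fpc = √(s²/n) = 1.544786; SE_fpc = √((1−f)s²/n) = 1.3555018.
Ratio = √(1−f) = 0.87746899.

0.8775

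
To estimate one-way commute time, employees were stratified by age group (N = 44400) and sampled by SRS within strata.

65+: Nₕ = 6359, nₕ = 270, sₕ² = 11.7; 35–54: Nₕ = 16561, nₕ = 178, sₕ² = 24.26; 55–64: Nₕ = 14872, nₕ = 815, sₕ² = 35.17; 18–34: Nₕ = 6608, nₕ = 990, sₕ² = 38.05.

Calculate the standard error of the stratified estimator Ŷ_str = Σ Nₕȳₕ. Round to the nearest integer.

Var(Ŷ_str) = Σₕ Nₕ²(1 − fₕ)sₕ²/nₕ.
65+: 6359²·(1 − 270/6359)·11.7/270 = 1.6778645 × 10^6.
35–54: 16561²·(1 − 178/16561)·24.26/178 = 3.6978627 × 10^7.
55–64: 14872²·(1 − 815/14872)·35.17/815 = 9.021459 × 10^6.
18–34: 6608²·(1 − 990/6608)·38.05/990 = 1.4268267 × 10^6.
Sum = 4.9104777 × 10^7.
SE = √(4.9104777 × 10^7) = 7007.

7007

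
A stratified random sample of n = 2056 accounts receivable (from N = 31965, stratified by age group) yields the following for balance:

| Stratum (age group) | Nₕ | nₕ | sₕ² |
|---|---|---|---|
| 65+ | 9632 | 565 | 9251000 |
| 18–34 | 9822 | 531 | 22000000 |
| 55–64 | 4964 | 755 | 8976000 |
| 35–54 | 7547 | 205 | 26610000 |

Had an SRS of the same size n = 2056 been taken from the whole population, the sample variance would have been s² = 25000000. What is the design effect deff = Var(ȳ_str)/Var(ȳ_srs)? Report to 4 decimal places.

Var(ȳ_str) = Σ Wₕ²(1−fₕ)sₕ²/nₕ with Wₕ = Nₕ/31965:
  65+: (9632/31965)²·(1−565/9632)·9251000/565 = 1399.4936
  18–34: (9822/31965)²·(1−531/9822)·22000000/531 = 3700.3358
  55–64: (4964/31965)²·(1−755/4964)·8976000/755 = 243.10684
  35–54: (7547/31965)²·(1−205/7547)·26610000/205 = 7039.3138
  → Var(ȳ_str) = 12382.25.
Var(ȳ_srs) = (1 − 2056/31965)·25000000/2056 = 11377.428.
deff = 12382.25 / 11377.428 = 1.0883.

1.0883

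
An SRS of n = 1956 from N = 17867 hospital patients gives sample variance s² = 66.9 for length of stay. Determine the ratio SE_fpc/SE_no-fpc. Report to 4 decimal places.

0.9437

f = n/N = 1956/17867 = 0.10947557.
SE_no-fpc = √(s²/n) = 0.18493905; SE_fpc = √((1−f)s²/n) = 0.17452255.
Ratio = √(1−f) = 0.94367602.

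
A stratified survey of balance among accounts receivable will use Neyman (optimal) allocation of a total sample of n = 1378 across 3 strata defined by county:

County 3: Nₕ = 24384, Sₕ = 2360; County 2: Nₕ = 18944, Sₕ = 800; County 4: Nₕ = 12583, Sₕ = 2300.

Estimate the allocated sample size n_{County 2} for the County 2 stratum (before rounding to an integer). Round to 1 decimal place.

205.5

Neyman allocation: nₕ = n·NₕSₕ / Σⱼ NⱼSⱼ.
Σ NⱼSⱼ = 24384·2360 + 18944·800 + 12583·2300 = 1.0164234 × 10^8.
n_{County 2} = 1378·18944·800 / (1.0164234 × 10^8) = 205.5.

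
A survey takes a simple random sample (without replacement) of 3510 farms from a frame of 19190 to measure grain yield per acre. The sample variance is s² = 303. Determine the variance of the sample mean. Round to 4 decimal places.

Under SRS without replacement, Var(ȳ) = (1 − f)·s²/n with f = n/N = 3510/19190 = 0.18290776.
Var(ȳ) = (1 − 0.18290776)·303/3510 = 0.81709224·0.086324786 = 0.070535313.

0.0705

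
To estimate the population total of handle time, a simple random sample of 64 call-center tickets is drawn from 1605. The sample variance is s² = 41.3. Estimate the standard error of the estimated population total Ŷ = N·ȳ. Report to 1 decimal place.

1263.4

Var(Ŷ) = N²·Var(ȳ) = N²·(1 − n/N)·s²/n.
f = 64/1605 = 0.03987539; Var(ȳ) = 0.96012461·41.3/64 = 0.61958041.
Var(Ŷ) = 1605² · 0.61958041 = 1.5960546 × 10^6.
SE(Ŷ) = √(1.5960546 × 10^6) = 1263.4.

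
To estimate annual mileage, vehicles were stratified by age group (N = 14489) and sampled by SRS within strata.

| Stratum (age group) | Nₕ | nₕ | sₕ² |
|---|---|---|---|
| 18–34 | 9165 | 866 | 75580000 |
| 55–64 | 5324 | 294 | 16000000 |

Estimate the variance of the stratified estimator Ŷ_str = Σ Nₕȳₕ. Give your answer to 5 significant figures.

Var(Ŷ_str) = Σₕ Nₕ²(1 − fₕ)sₕ²/nₕ.
18–34: 9165²·(1 − 866/9165)·75580000/866 = 6.6381526 × 10^12.
55–64: 5324²·(1 − 294/5324)·16000000/294 = 1.4573997 × 10^12.
Sum = 8.0955523 × 10^12.

8.0956 × 10^12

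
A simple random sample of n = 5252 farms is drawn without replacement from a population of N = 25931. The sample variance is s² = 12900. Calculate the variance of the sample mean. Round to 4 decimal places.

Under SRS without replacement, Var(ȳ) = (1 − f)·s²/n with f = n/N = 5252/25931 = 0.20253750.
Var(ȳ) = (1 − 0.20253750)·12900/5252 = 0.79746250·2.4562072 = 1.9587331.

1.9587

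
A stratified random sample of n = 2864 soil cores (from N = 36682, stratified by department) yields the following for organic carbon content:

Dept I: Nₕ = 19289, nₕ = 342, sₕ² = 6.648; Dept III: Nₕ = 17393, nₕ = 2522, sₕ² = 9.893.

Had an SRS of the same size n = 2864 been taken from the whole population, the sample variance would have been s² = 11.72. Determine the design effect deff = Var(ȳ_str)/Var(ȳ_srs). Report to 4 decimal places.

1.5993

Var(ȳ_str) = Σ Wₕ²(1−fₕ)sₕ²/nₕ with Wₕ = Nₕ/36682:
  Dept I: (19289/36682)²·(1−342/19289)·6.648/342 = 0.0052796977
  Dept III: (17393/36682)²·(1−2522/17393)·9.893/2522 = 7.5403514 × 10^-4
  → Var(ȳ_str) = 0.0060337328.
Var(ȳ_srs) = (1 − 2864/36682)·11.72/2864 = 0.003772676.
deff = 0.0060337328 / 0.003772676 = 1.5993.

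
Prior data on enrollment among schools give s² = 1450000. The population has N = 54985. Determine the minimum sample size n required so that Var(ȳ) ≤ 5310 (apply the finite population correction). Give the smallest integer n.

Without fpc, n₀ = s²/D = 1450000/5310 = 273.0697.
With fpc, (1 − n/N)·s²/n ≤ D requires n ≥ n₀/(1 + n₀/N) = 273.0697/(1 + 273.0697/54985) = 271.7203.
Rounding up, n = 272.

272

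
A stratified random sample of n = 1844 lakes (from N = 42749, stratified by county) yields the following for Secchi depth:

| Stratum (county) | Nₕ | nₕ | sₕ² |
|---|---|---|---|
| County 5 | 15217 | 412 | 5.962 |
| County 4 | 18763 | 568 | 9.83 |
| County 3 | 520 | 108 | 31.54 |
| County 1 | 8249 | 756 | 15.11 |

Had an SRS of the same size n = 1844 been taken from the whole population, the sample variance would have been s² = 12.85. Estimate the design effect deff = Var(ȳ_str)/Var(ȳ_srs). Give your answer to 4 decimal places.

Var(ȳ_str) = Σ Wₕ²(1−fₕ)sₕ²/nₕ with Wₕ = Nₕ/42749:
  County 5: (15217/42749)²·(1−412/15217)·5.962/412 = 0.0017839402
  County 4: (18763/42749)²·(1−568/18763)·9.83/568 = 0.0032330141
  County 3: (520/42749)²·(1−108/520)·31.54/108 = 3.423628 × 10^-5
  County 1: (8249/42749)²·(1−756/8249)·15.11/756 = 6.760017 × 10^-4
  → Var(ȳ_str) = 0.0057271923.
Var(ȳ_srs) = (1 − 1844/42749)·12.85/1844 = 0.0066679548.
deff = 0.0057271923 / 0.0066679548 = 0.8589.

0.8589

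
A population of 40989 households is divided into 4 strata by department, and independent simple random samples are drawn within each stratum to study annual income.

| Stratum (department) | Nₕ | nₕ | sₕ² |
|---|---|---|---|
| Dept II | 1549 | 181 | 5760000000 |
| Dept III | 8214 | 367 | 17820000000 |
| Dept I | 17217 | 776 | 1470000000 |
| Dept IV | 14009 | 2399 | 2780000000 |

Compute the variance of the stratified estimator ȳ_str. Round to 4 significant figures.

Var(ȳ_str) = Σₕ Wₕ²(1 − fₕ)sₕ²/nₕ with Wₕ = Nₕ/N, N = 40989.
Dept II: Wₕ = 0.03779063; term = 0.03779063²·(1 − 0.11684958)·5760000000/181 = 40137.173.
Dept III: Wₕ = 0.20039523; term = 0.20039523²·(1 − 0.04467981)·17820000000/367 = 1.8627962 × 10^6.
Dept I: Wₕ = 0.42003952; term = 0.42003952²·(1 − 0.04507173)·1470000000/776 = 319158.69.
Dept IV: Wₕ = 0.34177462; term = 0.34177462²·(1 − 0.17124706)·2780000000/2399 = 112180.99.
Sum = 2.3342731 × 10^6.

2.334 × 10^6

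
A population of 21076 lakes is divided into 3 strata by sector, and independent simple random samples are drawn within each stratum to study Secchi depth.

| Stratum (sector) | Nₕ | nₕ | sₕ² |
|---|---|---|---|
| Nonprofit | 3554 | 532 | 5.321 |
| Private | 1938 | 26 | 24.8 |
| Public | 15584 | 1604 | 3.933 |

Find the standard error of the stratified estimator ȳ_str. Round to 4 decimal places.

Var(ȳ_str) = Σₕ Wₕ²(1 − fₕ)sₕ²/nₕ with Wₕ = Nₕ/N, N = 21076.
Nonprofit: Wₕ = 0.16862782; term = 0.16862782²·(1 − 0.14969049)·5.321/532 = 2.4183387 × 10^-4.
Private: Wₕ = 0.09195293; term = 0.09195293²·(1 − 0.01341589)·24.8/26 = 0.0079568948.
Public: Wₕ = 0.73941924; term = 0.73941924²·(1 − 0.10292608)·3.933/1604 = 0.0012026225.
Sum = 0.0094013512.
SE = √(0.0094013512) = 0.0970.

0.0970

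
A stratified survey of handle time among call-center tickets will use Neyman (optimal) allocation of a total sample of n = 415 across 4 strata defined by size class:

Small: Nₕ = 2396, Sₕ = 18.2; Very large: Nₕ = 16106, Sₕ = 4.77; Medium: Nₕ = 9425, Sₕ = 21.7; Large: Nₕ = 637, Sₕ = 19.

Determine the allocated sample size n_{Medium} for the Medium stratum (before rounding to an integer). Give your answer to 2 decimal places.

251.82

Neyman allocation: nₕ = n·NₕSₕ / Σⱼ NⱼSⱼ.
Σ NⱼSⱼ = 2396·18.2 + 16106·4.77 + 9425·21.7 + 637·19 = 337058.32.
n_{Medium} = 415·9425·21.7 / 337058.32 = 251.82.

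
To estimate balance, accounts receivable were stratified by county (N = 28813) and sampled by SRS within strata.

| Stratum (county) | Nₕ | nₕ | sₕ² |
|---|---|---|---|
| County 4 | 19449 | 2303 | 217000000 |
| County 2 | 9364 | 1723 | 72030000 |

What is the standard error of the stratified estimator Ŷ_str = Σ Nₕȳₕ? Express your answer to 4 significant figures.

Var(Ŷ_str) = Σₕ Nₕ²(1 − fₕ)sₕ²/nₕ.
County 4: 19449²·(1 − 2303/19449)·217000000/2303 = 3.1421426 × 10^13.
County 2: 9364²·(1 − 1723/9364)·72030000/1723 = 2.9911607 × 10^12.
Sum = 3.4412587 × 10^13.
SE = √(3.4412587 × 10^13) = 5.866 × 10^6.

5.866 × 10^6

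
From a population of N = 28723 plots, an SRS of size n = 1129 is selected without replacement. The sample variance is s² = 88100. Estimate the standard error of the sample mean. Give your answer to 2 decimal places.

Under SRS without replacement, Var(ȳ) = (1 − f)·s²/n with f = n/N = 1129/28723 = 0.03930648.
Var(ȳ) = (1 − 0.03930648)·88100/1129 = 0.96069352·78.033658 = 74.96643.
SE(ȳ) = √(74.96643) = 8.66.

8.66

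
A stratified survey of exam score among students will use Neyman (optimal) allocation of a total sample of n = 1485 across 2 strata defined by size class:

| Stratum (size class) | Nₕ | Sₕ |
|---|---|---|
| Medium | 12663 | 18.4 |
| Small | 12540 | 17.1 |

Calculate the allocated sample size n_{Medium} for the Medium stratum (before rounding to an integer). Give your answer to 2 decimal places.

773.31

Neyman allocation: nₕ = n·NₕSₕ / Σⱼ NⱼSⱼ.
Σ NⱼSⱼ = 12663·18.4 + 12540·17.1 = 447433.2.
n_{Medium} = 1485·12663·18.4 / 447433.2 = 773.31.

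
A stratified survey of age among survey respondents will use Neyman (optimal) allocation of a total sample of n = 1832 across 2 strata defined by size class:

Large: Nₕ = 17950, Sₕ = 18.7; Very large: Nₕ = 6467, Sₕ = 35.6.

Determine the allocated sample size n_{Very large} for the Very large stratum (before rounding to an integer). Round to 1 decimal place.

745.3

Neyman allocation: nₕ = n·NₕSₕ / Σⱼ NⱼSⱼ.
Σ NⱼSⱼ = 17950·18.7 + 6467·35.6 = 565890.2.
n_{Very large} = 1832·6467·35.6 / 565890.2 = 745.3.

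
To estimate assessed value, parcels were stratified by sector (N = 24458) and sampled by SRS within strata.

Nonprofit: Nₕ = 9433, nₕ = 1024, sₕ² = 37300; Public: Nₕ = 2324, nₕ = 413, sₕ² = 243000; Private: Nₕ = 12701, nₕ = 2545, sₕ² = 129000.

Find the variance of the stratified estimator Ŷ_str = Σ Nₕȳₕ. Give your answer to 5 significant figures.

Var(Ŷ_str) = Σₕ Nₕ²(1 − fₕ)sₕ²/nₕ.
Nonprofit: 9433²·(1 − 1024/9433)·37300/1024 = 2.8893694 × 10^9.
Public: 2324²·(1 − 413/2324)·243000/413 = 2.613082 × 10^9.
Private: 12701²·(1 − 2545/12701)·129000/2545 = 6.5382652 × 10^9.
Sum = 1.2040717 × 10^10.

1.2041 × 10^10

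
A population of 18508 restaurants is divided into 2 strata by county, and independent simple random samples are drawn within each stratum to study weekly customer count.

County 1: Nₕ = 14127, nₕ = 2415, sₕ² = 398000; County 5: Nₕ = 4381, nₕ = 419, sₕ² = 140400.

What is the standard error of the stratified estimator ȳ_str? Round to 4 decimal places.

Var(ȳ_str) = Σₕ Wₕ²(1 − fₕ)sₕ²/nₕ with Wₕ = Nₕ/N, N = 18508.
County 1: Wₕ = 0.76329155; term = 0.76329155²·(1 − 0.17094925)·398000/2415 = 79.60273.
County 5: Wₕ = 0.23670845; term = 0.23670845²·(1 − 0.09564026)·140400/419 = 16.97938.
Sum = 96.58211.
SE = √(96.58211) = 9.8276.

9.8276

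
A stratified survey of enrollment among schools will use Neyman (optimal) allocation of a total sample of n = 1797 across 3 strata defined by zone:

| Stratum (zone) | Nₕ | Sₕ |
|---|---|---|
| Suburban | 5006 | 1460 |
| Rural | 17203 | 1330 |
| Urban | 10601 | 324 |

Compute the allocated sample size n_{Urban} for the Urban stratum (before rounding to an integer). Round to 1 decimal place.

183.6

Neyman allocation: nₕ = n·NₕSₕ / Σⱼ NⱼSⱼ.
Σ NⱼSⱼ = 5006·1460 + 17203·1330 + 10601·324 = 3.3623474 × 10^7.
n_{Urban} = 1797·10601·324 / (3.3623474 × 10^7) = 183.6.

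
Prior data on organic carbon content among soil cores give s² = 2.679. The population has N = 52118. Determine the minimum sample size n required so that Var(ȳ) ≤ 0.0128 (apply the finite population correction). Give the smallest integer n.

209

Without fpc, n₀ = s²/D = 2.679/0.0128 = 209.2969.
With fpc, (1 − n/N)·s²/n ≤ D requires n ≥ n₀/(1 + n₀/N) = 209.2969/(1 + 209.2969/52118) = 208.4598.
Rounding up, n = 209.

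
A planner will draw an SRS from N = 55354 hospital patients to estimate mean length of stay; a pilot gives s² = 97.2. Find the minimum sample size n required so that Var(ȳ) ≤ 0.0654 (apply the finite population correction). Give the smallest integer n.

1448

Without fpc, n₀ = s²/D = 97.2/0.0654 = 1486.2385.
With fpc, (1 − n/N)·s²/n ≤ D requires n ≥ n₀/(1 + n₀/N) = 1486.2385/(1 + 1486.2385/55354) = 1447.3769.
Rounding up, n = 1448.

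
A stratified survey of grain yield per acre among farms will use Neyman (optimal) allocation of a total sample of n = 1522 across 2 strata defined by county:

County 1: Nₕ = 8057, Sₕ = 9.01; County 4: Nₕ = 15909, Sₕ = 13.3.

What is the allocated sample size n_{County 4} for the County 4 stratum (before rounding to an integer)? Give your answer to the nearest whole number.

Neyman allocation: nₕ = n·NₕSₕ / Σⱼ NⱼSⱼ.
Σ NⱼSⱼ = 8057·9.01 + 15909·13.3 = 284183.27.
n_{County 4} = 1522·15909·13.3 / 284183.27 = 1133.

1133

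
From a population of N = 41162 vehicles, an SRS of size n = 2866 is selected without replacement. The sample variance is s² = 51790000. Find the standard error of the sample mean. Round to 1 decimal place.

129.7

Under SRS without replacement, Var(ȳ) = (1 − f)·s²/n with f = n/N = 2866/41162 = 0.06962733.
Var(ȳ) = (1 − 0.06962733)·51790000/2866 = 0.93037267·18070.482 = 16812.282.
SE(ȳ) = √(16812.282) = 129.7.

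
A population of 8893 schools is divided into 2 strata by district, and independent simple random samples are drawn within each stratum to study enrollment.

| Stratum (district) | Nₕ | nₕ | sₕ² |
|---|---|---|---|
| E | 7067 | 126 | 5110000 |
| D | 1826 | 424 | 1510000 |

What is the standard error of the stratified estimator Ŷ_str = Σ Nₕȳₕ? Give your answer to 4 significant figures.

Var(Ŷ_str) = Σₕ Nₕ²(1 − fₕ)sₕ²/nₕ.
E: 7067²·(1 − 126/7067)·5110000/126 = 1.989333 × 10^12.
D: 1826²·(1 − 424/1826)·1510000/424 = 9.1171663 × 10^9.
Sum = 1.9984502 × 10^12.
SE = √(1.9984502 × 10^12) = 1.414 × 10^6.

1.414 × 10^6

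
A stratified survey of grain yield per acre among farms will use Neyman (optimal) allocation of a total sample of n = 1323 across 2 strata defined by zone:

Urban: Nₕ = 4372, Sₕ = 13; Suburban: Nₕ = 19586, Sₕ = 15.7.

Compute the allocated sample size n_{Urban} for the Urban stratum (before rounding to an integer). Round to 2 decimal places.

206.39

Neyman allocation: nₕ = n·NₕSₕ / Σⱼ NⱼSⱼ.
Σ NⱼSⱼ = 4372·13 + 19586·15.7 = 364336.2.
n_{Urban} = 1323·4372·13 / 364336.2 = 206.39.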